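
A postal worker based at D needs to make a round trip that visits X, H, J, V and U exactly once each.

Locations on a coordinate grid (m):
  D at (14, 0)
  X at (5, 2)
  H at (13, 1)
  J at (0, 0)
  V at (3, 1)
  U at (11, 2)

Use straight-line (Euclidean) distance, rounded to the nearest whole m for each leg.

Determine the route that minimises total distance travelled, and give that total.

D-X-H-J-V-U-D: 9+8+13+3+8+4 = 45
D-X-H-J-U-V-D: 9+8+13+11+8+11 = 60
D-X-H-V-J-U-D: 9+8+10+3+11+4 = 45
D-X-H-V-U-J-D: 9+8+10+8+11+14 = 60
D-X-H-U-J-V-D: 9+8+2+11+3+11 = 44
D-X-H-U-V-J-D: 9+8+2+8+3+14 = 44
D-X-J-H-V-U-D: 9+5+13+10+8+4 = 49
D-X-J-H-U-V-D: 9+5+13+2+8+11 = 48
D-X-J-V-H-U-D: 9+5+3+10+2+4 = 33
D-X-J-V-U-H-D: 9+5+3+8+2+1 = 28
D-X-J-U-H-V-D: 9+5+11+2+10+11 = 48
D-X-J-U-V-H-D: 9+5+11+8+10+1 = 44
D-X-V-H-J-U-D: 9+2+10+13+11+4 = 49
D-X-V-H-U-J-D: 9+2+10+2+11+14 = 48
… (46 more)
The minimum is 28.
One optimal route: D → X → J → V → U → H → D (or its reverse).

Shortest round trip = 28 m.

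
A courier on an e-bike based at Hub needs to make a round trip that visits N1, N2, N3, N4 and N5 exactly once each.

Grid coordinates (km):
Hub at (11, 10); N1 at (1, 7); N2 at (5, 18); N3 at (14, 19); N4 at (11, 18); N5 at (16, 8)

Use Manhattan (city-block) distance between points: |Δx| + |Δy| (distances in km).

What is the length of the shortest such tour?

Hub - N1 - N2 - N3 - N4 - N5 - Hub: 13+15+10+4+15+7 = 64
Hub - N1 - N2 - N3 - N5 - N4 - Hub: 13+15+10+13+15+8 = 74
Hub - N1 - N2 - N4 - N3 - N5 - Hub: 13+15+6+4+13+7 = 58
Hub - N1 - N2 - N4 - N5 - N3 - Hub: 13+15+6+15+13+12 = 74
Hub - N1 - N2 - N5 - N3 - N4 - Hub: 13+15+21+13+4+8 = 74
Hub - N1 - N2 - N5 - N4 - N3 - Hub: 13+15+21+15+4+12 = 80
Hub - N1 - N3 - N2 - N4 - N5 - Hub: 13+25+10+6+15+7 = 76
Hub - N1 - N3 - N2 - N5 - N4 - Hub: 13+25+10+21+15+8 = 92
Hub - N1 - N3 - N4 - N2 - N5 - Hub: 13+25+4+6+21+7 = 76
Hub - N1 - N3 - N4 - N5 - N2 - Hub: 13+25+4+15+21+14 = 92
Hub - N1 - N3 - N5 - N2 - N4 - Hub: 13+25+13+21+6+8 = 86
Hub - N1 - N3 - N5 - N4 - N2 - Hub: 13+25+13+15+6+14 = 86
Hub - N1 - N4 - N2 - N3 - N5 - Hub: 13+21+6+10+13+7 = 70
Hub - N1 - N4 - N2 - N5 - N3 - Hub: 13+21+6+21+13+12 = 86
… (46 more)
The minimum is 58.
One optimal route: Hub → N1 → N2 → N4 → N3 → N5 → Hub (or its reverse).

Shortest round trip = 58 km.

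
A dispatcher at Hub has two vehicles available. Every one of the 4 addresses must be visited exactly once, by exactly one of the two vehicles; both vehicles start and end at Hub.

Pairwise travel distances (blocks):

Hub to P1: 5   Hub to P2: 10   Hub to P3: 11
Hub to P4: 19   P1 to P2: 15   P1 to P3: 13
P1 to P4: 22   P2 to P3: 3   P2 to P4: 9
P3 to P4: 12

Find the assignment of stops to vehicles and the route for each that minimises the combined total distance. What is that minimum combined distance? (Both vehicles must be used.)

There are 2^3 − 1 = 7 ways to divide the 4 stops into two non-empty groups. For each, the best each vehicle can do is its own shortest tour through its group:
  {P1} + {P2, P3, P4}: 10 + 42 = 52
  {P2} + {P1, P3, P4}: 20 + 49 = 69
  {P1, P2} + {P3, P4}: 30 + 42 = 72
  {P3} + {P1, P2, P4}: 22 + 46 = 68
  {P1, P3} + {P2, P4}: 29 + 38 = 67
  {P2, P3} + {P1, P4}: 24 + 46 = 70
  … (7 splits in total)
Best: vehicle 1 Hub → P1 → Hub = 10; vehicle 2 Hub → P2 → P4 → P3 → Hub = 42; combined 52.

Minimum combined distance: 52 blocks.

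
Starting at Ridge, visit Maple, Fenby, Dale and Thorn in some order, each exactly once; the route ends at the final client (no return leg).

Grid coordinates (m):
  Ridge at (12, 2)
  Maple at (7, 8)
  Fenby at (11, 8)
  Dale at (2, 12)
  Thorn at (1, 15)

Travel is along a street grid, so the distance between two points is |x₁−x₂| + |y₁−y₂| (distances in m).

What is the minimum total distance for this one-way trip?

Minimum one-way distance = 24 m.

There are 4! = 24 possible orderings.
Ridge→Maple→Fenby→Dale→Thorn: 11+4+13+4 = 32
Ridge→Maple→Fenby→Thorn→Dale: 11+4+17+4 = 36
Ridge→Maple→Dale→Fenby→Thorn: 11+9+13+17 = 50
Ridge→Maple→Dale→Thorn→Fenby: 11+9+4+17 = 41
Ridge→Maple→Thorn→Fenby→Dale: 11+13+17+13 = 54
Ridge→Maple→Thorn→Dale→Fenby: 11+13+4+13 = 41
Ridge→Fenby→Maple→Dale→Thorn: 7+4+9+4 = 24
Ridge→Fenby→Maple→Thorn→Dale: 7+4+13+4 = 28
Ridge→Fenby→Dale→Maple→Thorn: 7+13+9+13 = 42
Ridge→Fenby→Dale→Thorn→Maple: 7+13+4+13 = 37
Ridge→Fenby→Thorn→Maple→Dale: 7+17+13+9 = 46
Ridge→Fenby→Thorn→Dale→Maple: 7+17+4+9 = 37
Ridge→Dale→Maple→Fenby→Thorn: 20+9+4+17 = 50
Ridge→Dale→Maple→Thorn→Fenby: 20+9+13+17 = 59
… (10 more)
The minimum is 24.
One shortest path: Ridge → Fenby → Maple → Dale → Thorn.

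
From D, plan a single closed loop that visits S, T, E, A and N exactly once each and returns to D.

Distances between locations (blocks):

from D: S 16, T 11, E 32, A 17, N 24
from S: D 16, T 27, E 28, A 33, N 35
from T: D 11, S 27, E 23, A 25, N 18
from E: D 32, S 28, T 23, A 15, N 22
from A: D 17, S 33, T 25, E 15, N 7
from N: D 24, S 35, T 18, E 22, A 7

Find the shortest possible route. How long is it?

With 5 stops there are 5!/2 = 60 distinct round trips (a route and its reverse cost the same).
D - S - T - E - A - N - D: 16+27+23+15+7+24 = 112
D - S - T - E - N - A - D: 16+27+23+22+7+17 = 112
D - S - T - A - E - N - D: 16+27+25+15+22+24 = 129
D - S - T - A - N - E - D: 16+27+25+7+22+32 = 129
D - S - T - N - E - A - D: 16+27+18+22+15+17 = 115
D - S - T - N - A - E - D: 16+27+18+7+15+32 = 115
D - S - E - T - A - N - D: 16+28+23+25+7+24 = 123
D - S - E - T - N - A - D: 16+28+23+18+7+17 = 109
D - S - E - A - T - N - D: 16+28+15+25+18+24 = 126
D - S - E - A - N - T - D: 16+28+15+7+18+11 = 95
D - S - E - N - T - A - D: 16+28+22+18+25+17 = 126
D - S - E - N - A - T - D: 16+28+22+7+25+11 = 109
D - S - A - T - E - N - D: 16+33+25+23+22+24 = 143
D - S - A - T - N - E - D: 16+33+25+18+22+32 = 146
… (46 more)
The minimum is 95.
One optimal route: D → S → E → A → N → T → D (or its reverse).

Minimum total distance: 95 blocks.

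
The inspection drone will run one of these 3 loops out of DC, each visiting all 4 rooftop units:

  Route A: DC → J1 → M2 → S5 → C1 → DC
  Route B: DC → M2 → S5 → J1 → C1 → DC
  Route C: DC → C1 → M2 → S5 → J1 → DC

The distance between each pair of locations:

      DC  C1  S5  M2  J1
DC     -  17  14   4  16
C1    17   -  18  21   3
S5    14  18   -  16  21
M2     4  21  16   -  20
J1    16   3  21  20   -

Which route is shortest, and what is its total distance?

Shortest is Route B, total 61.

Route A: 16 + 20 + 16 + 18 + 17 = 87
Route B: 4 + 16 + 21 + 3 + 17 = 61
Route C: 17 + 21 + 16 + 21 + 16 = 91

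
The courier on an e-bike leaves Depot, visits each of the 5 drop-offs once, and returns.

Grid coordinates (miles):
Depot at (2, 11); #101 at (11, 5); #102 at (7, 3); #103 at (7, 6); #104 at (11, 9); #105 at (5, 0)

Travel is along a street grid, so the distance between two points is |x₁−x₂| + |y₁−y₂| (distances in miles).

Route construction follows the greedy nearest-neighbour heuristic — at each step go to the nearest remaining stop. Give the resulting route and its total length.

Total distance 44 miles via the nearest-neighbour route Depot → #103 → #102 → #105 → #101 → #104 → Depot.

From Depot: distances to unvisited — #103=10, #104=11, #102=13, #105=14, #101=15. Nearest is #103 (10).
From #103: distances to unvisited — #102=3, #101=5, #104=7, #105=8. Nearest is #102 (3).
From #102: distances to unvisited — #105=5, #101=6, #104=10. Nearest is #105 (5).
From #105: distances to unvisited — #101=11, #104=15. Nearest is #101 (11).
From #101: distances to unvisited — #104=4. Nearest is #104 (4).
Return #104→Depot: 11.
Total = 10 + 3 + 5 + 11 + 4 + 11 = 44.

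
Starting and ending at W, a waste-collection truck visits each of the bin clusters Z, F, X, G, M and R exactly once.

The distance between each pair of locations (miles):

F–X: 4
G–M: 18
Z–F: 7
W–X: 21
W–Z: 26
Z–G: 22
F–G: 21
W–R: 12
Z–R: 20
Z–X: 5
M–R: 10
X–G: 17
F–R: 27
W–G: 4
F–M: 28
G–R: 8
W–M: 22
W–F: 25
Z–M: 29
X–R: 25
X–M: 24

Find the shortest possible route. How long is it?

Minimum total distance: 83 miles.

W→Z→F→X→G→M→R→W: 26+7+4+17+18+10+12 = 94
W→Z→F→X→G→R→M→W: 26+7+4+17+8+10+22 = 94
W→Z→F→X→M→G→R→W: 26+7+4+24+18+8+12 = 99
W→Z→F→X→M→R→G→W: 26+7+4+24+10+8+4 = 83
W→Z→F→X→R→G→M→W: 26+7+4+25+8+18+22 = 110
W→Z→F→X→R→M→G→W: 26+7+4+25+10+18+4 = 94
W→Z→F→G→X→M→R→W: 26+7+21+17+24+10+12 = 117
W→Z→F→G→X→R→M→W: 26+7+21+17+25+10+22 = 128
… (352 more)
The minimum is 83.
One optimal route: W → Z → F → X → M → R → G → W (or its reverse).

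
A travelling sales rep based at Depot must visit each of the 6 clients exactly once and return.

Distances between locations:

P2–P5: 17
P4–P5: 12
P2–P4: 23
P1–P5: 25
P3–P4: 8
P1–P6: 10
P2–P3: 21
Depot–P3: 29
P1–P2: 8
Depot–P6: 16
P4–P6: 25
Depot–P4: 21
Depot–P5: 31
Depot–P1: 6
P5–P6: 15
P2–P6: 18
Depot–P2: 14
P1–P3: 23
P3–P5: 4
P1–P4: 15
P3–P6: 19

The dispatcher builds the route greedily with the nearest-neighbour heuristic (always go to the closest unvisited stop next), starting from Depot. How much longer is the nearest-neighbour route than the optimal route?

Excess over optimum: 4.

From Depot: P1=6, P2=14, P6=16, P4=21, P3=29, P5=31 → choose P1 (6).
From P1: P2=8, P6=10, P4=15, P3=23, P5=25 → choose P2 (8).
From P2: P5=17, P6=18, P3=21, P4=23 → choose P5 (17).
From P5: P3=4, P4=12, P6=15 → choose P3 (4).
From P3: P4=8, P6=19 → choose P4 (8).
From P4: P6=25 → choose P6 (25).
NN route Depot → P1 → P2 → P5 → P3 → P4 → P6 → Depot costs 84.
Optimal: Depot → P1 → P2 → P4 → P3 → P5 → P6 → Depot costs 80 (by enumerating all 360 distinct tours).
Excess = 84 − 80 = 4.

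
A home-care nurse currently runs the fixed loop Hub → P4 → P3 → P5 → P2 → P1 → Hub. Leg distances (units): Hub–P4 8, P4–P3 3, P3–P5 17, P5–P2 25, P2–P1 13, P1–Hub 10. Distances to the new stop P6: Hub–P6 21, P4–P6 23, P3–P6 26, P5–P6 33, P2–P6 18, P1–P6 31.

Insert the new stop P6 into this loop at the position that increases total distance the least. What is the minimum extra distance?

+26 — insert P6 between P5 and P2.

Insertion cost between consecutive stops i–j is d(i,P6) + d(P6,j) − d(i,j):
  between Hub and P4: 21 + 23 − 8 = 36
  between P4 and P3: 23 + 26 − 3 = 46
  between P3 and P5: 26 + 33 − 17 = 42
  between P5 and P2: 33 + 18 − 25 = 26
  between P2 and P1: 18 + 31 − 13 = 36
  between P1 and Hub: 31 + 21 − 10 = 42
Cheapest insertion is between P5 and P2, adding 26.
New total = 76 + 26 = 102.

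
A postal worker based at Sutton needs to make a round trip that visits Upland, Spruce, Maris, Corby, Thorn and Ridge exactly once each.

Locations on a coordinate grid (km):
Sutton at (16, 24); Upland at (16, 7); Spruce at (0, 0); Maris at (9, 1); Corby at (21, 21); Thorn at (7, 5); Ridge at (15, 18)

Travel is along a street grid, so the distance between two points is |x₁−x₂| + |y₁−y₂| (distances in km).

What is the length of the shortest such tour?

With 6 stops there are 6!/2 = 360 distinct round trips (a route and its reverse cost the same).
Sutton → Upland → Spruce → Maris → Corby → Thorn → Ridge → Sutton: 17+23+10+32+30+21+7 = 140
Sutton → Upland → Spruce → Maris → Corby → Ridge → Thorn → Sutton: 17+23+10+32+9+21+28 = 140
Sutton → Upland → Spruce → Maris → Thorn → Corby → Ridge → Sutton: 17+23+10+6+30+9+7 = 102
Sutton → Upland → Spruce → Maris → Thorn → Ridge → Corby → Sutton: 17+23+10+6+21+9+8 = 94
Sutton → Upland → Spruce → Maris → Ridge → Corby → Thorn → Sutton: 17+23+10+23+9+30+28 = 140
Sutton → Upland → Spruce → Maris → Ridge → Thorn → Corby → Sutton: 17+23+10+23+21+30+8 = 132
Sutton → Upland → Spruce → Corby → Maris → Thorn → Ridge → Sutton: 17+23+42+32+6+21+7 = 148
Sutton → Upland → Spruce → Corby → Maris → Ridge → Thorn → Sutton: 17+23+42+32+23+21+28 = 186
… (352 more)
Sutton → Upland → Maris → Spruce → Thorn → Ridge → Corby → Sutton: 17+13+10+12+21+9+8 = 90  ← best
The minimum is 90.
One optimal route: Sutton → Upland → Maris → Spruce → Thorn → Ridge → Corby → Sutton (or its reverse).

Shortest round trip = 90 km.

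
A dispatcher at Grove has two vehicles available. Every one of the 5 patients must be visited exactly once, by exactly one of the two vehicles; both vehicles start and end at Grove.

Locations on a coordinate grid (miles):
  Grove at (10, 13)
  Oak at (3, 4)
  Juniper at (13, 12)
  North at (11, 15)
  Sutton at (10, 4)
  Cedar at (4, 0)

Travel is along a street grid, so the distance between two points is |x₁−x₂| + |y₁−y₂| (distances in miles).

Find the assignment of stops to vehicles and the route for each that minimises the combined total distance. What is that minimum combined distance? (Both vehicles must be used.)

There are 2^4 − 1 = 15 ways to divide the 5 stops into two non-empty groups. For each, the best each vehicle can do is its own shortest tour through its group:
  {Oak} + {Juniper, North, Sutton, Cedar}: 32 + 48 = 80
  {Juniper} + {Oak, North, Sutton, Cedar}: 8 + 46 = 54
  {Oak, Juniper} + {North, Sutton, Cedar}: 38 + 44 = 82
  {North} + {Oak, Juniper, Sutton, Cedar}: 6 + 46 = 52
  {Oak, North} + {Juniper, Sutton, Cedar}: 38 + 44 = 82
  {Juniper, North} + {Oak, Sutton, Cedar}: 12 + 40 = 52
  … (15 splits in total)
Best: vehicle 1 Grove → North → Grove = 6; vehicle 2 Grove → Oak → Cedar → Sutton → Juniper → Grove = 46; combined 52.

52 miles — the smallest possible combined total.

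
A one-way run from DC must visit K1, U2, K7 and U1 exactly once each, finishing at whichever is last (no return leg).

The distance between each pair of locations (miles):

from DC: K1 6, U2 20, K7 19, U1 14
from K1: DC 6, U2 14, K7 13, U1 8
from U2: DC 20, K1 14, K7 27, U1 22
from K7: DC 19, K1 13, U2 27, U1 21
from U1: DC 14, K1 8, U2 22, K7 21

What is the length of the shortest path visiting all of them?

There are 4! = 24 possible orderings.
DC→K1→U2→K7→U1: 6+14+27+21 = 68
DC→K1→U2→U1→K7: 6+14+22+21 = 63
DC→K1→K7→U2→U1: 6+13+27+22 = 68
DC→K1→K7→U1→U2: 6+13+21+22 = 62
DC→K1→U1→U2→K7: 6+8+22+27 = 63
DC→K1→U1→K7→U2: 6+8+21+27 = 62
DC→U2→K1→K7→U1: 20+14+13+21 = 68
DC→U2→K1→U1→K7: 20+14+8+21 = 63
DC→U2→K7→K1→U1: 20+27+13+8 = 68
DC→U2→K7→U1→K1: 20+27+21+8 = 76
DC→U2→U1→K1→K7: 20+22+8+13 = 63
DC→U2→U1→K7→K1: 20+22+21+13 = 76
DC→K7→K1→U2→U1: 19+13+14+22 = 68
DC→K7→K1→U1→U2: 19+13+8+22 = 62
… (10 more)
The minimum is 62.
One shortest path: DC → K1 → K7 → U1 → U2.

Minimum one-way distance = 62 miles.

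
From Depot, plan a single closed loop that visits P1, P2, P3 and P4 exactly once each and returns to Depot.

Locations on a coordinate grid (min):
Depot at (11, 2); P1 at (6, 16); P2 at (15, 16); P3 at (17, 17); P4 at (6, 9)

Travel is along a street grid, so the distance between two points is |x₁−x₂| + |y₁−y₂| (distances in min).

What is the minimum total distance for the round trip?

With 4 stops there are 4!/2 = 12 distinct round trips (a route and its reverse cost the same).
Depot → P1 → P2 → P3 → P4 → Depot: 19+9+3+19+12 = 62
Depot → P1 → P2 → P4 → P3 → Depot: 19+9+16+19+21 = 84
Depot → P1 → P3 → P2 → P4 → Depot: 19+12+3+16+12 = 62
Depot → P1 → P3 → P4 → P2 → Depot: 19+12+19+16+18 = 84
Depot → P1 → P4 → P2 → P3 → Depot: 19+7+16+3+21 = 66
Depot → P1 → P4 → P3 → P2 → Depot: 19+7+19+3+18 = 66
Depot → P2 → P1 → P3 → P4 → Depot: 18+9+12+19+12 = 70
Depot → P2 → P1 → P4 → P3 → Depot: 18+9+7+19+21 = 74
Depot → P2 → P3 → P1 → P4 → Depot: 18+3+12+7+12 = 52
Depot → P2 → P4 → P1 → P3 → Depot: 18+16+7+12+21 = 74
Depot → P3 → P1 → P2 → P4 → Depot: 21+12+9+16+12 = 70
Depot → P3 → P2 → P1 → P4 → Depot: 21+3+9+7+12 = 52
The minimum is 52.
One optimal route: Depot → P2 → P3 → P1 → P4 → Depot (or its reverse).

Minimum total distance: 52 min.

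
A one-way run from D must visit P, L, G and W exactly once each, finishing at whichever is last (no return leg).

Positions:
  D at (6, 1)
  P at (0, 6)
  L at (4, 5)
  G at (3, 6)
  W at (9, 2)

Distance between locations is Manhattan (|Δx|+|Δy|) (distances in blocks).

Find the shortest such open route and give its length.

There are 4! = 24 possible orderings.
D→P→L→G→W: 11+5+2+10 = 28
D→P→L→W→G: 11+5+8+10 = 34
D→P→G→L→W: 11+3+2+8 = 24
D→P→G→W→L: 11+3+10+8 = 32
D→P→W→L→G: 11+13+8+2 = 34
D→P→W→G→L: 11+13+10+2 = 36
D→L→P→G→W: 6+5+3+10 = 24
D→L→P→W→G: 6+5+13+10 = 34
D→L→G→P→W: 6+2+3+13 = 24
D→L→G→W→P: 6+2+10+13 = 31
D→L→W→P→G: 6+8+13+3 = 30
D→L→W→G→P: 6+8+10+3 = 27
D→G→P→L→W: 8+3+5+8 = 24
D→G→P→W→L: 8+3+13+8 = 32
… (10 more)
D→W→L→G→P: 4+8+2+3 = 17  ← best
The minimum is 17.
One shortest path: D → W → L → G → P.

Shortest open route: 17 blocks.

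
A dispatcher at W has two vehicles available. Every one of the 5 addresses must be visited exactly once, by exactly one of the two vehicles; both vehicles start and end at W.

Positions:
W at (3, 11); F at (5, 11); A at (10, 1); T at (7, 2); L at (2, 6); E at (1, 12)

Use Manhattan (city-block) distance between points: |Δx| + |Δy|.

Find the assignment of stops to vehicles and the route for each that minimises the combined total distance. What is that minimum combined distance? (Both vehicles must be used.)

42 — the smallest possible combined total.

Check every non-empty split of the stops between the two vehicles; for each half take its own optimal tour:
  {F} + {A, T, L, E}: 4 + 40 = 44
  {A} + {F, T, L, E}: 34 + 32 = 66
  {F, A} + {T, L, E}: 34 + 32 = 66
  {T} + {F, A, L, E}: 26 + 40 = 66
  {F, T} + {A, L, E}: 26 + 40 = 66
  {A, T} + {F, L, E}: 34 + 20 = 54
  … (15 splits in total)
  {F, A, T, L} + {E}: 36 + 6 = 42  ← best
Best: vehicle 1 W → F → A → T → L → W = 36; vehicle 2 W → E → W = 6; combined 42.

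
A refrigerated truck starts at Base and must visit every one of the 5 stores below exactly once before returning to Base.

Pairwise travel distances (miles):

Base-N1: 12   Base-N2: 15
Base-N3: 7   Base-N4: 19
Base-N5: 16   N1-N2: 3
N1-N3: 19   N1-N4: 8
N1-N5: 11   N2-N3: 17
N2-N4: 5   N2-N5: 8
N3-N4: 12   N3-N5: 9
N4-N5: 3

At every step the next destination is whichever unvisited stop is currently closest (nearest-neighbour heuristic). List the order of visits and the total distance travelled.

39 miles along Base → N3 → N5 → N4 → N2 → N1 → Base.

From Base: distances to unvisited — N3=7, N1=12, N2=15, N5=16, N4=19. Nearest is N3 (7).
From N3: distances to unvisited — N5=9, N4=12, N2=17, N1=19. Nearest is N5 (9).
From N5: distances to unvisited — N4=3, N2=8, N1=11. Nearest is N4 (3).
From N4: distances to unvisited — N2=5, N1=8. Nearest is N2 (5).
From N2: distances to unvisited — N1=3. Nearest is N1 (3).
Return N1→Base: 12.
Total = 7 + 9 + 3 + 5 + 3 + 12 = 39.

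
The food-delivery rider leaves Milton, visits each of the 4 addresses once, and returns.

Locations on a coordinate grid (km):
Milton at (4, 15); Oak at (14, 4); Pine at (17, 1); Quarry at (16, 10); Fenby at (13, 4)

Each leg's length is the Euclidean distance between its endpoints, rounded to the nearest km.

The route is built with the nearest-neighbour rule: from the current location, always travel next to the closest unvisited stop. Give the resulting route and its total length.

At Milton the remaining stops are Quarry 13, Fenby 14, Oak 15, Pine 19; go to Quarry.
At Quarry the remaining stops are Oak 6, Fenby 7, Pine 9; go to Oak.
At Oak the remaining stops are Fenby 1, Pine 4; go to Fenby.
At Fenby the remaining stops are Pine 5; go to Pine.
Return Pine→Milton: 19.
Total = 13 + 6 + 1 + 5 + 19 = 44.

Nearest-neighbour total = 44 km; route Milton → Quarry → Oak → Fenby → Pine → Milton.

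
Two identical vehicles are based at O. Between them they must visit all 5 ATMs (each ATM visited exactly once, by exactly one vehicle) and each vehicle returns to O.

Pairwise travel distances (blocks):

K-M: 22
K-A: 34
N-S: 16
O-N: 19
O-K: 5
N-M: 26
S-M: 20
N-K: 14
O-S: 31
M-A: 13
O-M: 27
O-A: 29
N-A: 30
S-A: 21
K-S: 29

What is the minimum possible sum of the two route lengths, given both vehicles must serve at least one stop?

Try each way of splitting the stops between the two vehicles (each non-empty) and, for each split, find the best tour for each vehicle:
  {N} + {K, S, M, A}: 38 + 92 = 130
  {K} + {N, S, M, A}: 10 + 96 = 106
  {N, K} + {S, M, A}: 38 + 92 = 130
  {S} + {N, K, M, A}: 62 + 87 = 149
  {N, S} + {K, M, A}: 66 + 69 = 135
  {K, S} + {N, M, A}: 65 + 87 = 152
  … (15 splits in total)
Best: vehicle 1 O → K → O = 10; vehicle 2 O → N → S → A → M → O = 96; combined 106.

106 blocks — the smallest possible combined total.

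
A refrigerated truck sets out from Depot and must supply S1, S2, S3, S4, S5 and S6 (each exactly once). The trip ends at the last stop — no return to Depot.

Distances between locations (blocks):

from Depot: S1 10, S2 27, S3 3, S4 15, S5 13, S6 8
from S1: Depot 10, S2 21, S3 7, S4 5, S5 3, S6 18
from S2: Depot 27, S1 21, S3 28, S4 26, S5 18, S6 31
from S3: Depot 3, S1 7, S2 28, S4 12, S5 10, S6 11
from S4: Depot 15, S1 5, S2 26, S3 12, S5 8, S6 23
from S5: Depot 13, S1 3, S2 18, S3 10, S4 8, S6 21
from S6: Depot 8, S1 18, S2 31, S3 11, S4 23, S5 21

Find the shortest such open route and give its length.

57 blocks — the minimum one-way total.

There are 6! = 720 possible orderings.
Depot→S1→S2→S3→S4→S5→S6: 10+21+28+12+8+21 = 100
Depot→S1→S2→S3→S4→S6→S5: 10+21+28+12+23+21 = 115
Depot→S1→S2→S3→S5→S4→S6: 10+21+28+10+8+23 = 100
Depot→S1→S2→S3→S5→S6→S4: 10+21+28+10+21+23 = 113
Depot→S1→S2→S3→S6→S4→S5: 10+21+28+11+23+8 = 101
Depot→S1→S2→S3→S6→S5→S4: 10+21+28+11+21+8 = 99
Depot→S1→S2→S4→S3→S5→S6: 10+21+26+12+10+21 = 100
Depot→S1→S2→S4→S3→S6→S5: 10+21+26+12+11+21 = 101
… (712 more)
Depot→S6→S3→S1→S4→S5→S2: 8+11+7+5+8+18 = 57  ← best
The minimum is 57.
One shortest path: Depot → S6 → S3 → S1 → S4 → S5 → S2.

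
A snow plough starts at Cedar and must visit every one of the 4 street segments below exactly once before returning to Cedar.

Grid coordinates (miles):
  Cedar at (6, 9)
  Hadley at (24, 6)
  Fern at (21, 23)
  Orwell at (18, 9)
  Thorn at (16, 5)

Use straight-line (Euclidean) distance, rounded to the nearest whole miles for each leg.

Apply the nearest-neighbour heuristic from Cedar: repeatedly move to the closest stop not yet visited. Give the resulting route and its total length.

At Cedar the remaining stops are Thorn 11, Orwell 12, Hadley 18, Fern 21; go to Thorn.
At Thorn the remaining stops are Orwell 4, Hadley 8, Fern 19; go to Orwell.
At Orwell the remaining stops are Hadley 7, Fern 14; go to Hadley.
At Hadley the remaining stops are Fern 17; go to Fern.
Return Fern→Cedar: 21.
Total = 11 + 4 + 7 + 17 + 21 = 60.

Nearest-neighbour total = 60 miles; route Cedar → Thorn → Orwell → Hadley → Fern → Cedar.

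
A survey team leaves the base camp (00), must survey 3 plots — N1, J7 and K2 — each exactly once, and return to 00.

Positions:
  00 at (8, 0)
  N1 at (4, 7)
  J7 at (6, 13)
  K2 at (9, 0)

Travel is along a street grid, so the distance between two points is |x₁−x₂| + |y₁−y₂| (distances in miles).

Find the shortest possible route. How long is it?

With 3 stops there are 3!/2 = 3 distinct round trips (a route and its reverse cost the same).
00 - N1 - J7 - K2 - 00: 11+8+16+1 = 36
00 - N1 - K2 - J7 - 00: 11+12+16+15 = 54
00 - J7 - N1 - K2 - 00: 15+8+12+1 = 36
The minimum is 36.
One optimal route: 00 → N1 → J7 → K2 → 00 (or its reverse).

36 miles — the shortest possible round trip.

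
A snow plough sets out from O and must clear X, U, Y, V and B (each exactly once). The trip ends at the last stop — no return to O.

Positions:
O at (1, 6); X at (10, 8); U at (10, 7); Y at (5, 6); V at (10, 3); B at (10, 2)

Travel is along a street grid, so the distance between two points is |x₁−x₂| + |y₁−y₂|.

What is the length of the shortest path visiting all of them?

There are 5! = 120 possible orderings.
O → X → U → Y → V → B: 11+1+6+8+1 = 27
O → X → U → Y → B → V: 11+1+6+9+1 = 28
O → X → U → V → Y → B: 11+1+4+8+9 = 33
O → X → U → V → B → Y: 11+1+4+1+9 = 26
O → X → U → B → Y → V: 11+1+5+9+8 = 34
O → X → U → B → V → Y: 11+1+5+1+8 = 26
O → X → Y → U → V → B: 11+7+6+4+1 = 29
O → X → Y → U → B → V: 11+7+6+5+1 = 30
O → X → Y → V → U → B: 11+7+8+4+5 = 35
O → X → Y → V → B → U: 11+7+8+1+5 = 32
O → X → Y → B → U → V: 11+7+9+5+4 = 36
O → X → Y → B → V → U: 11+7+9+1+4 = 32
O → X → V → U → Y → B: 11+5+4+6+9 = 35
O → X → V → U → B → Y: 11+5+4+5+9 = 34
… (106 more)
O → Y → X → U → V → B: 4+7+1+4+1 = 17  ← best
The minimum is 17.
One shortest path: O → Y → X → U → V → B.

17 — the minimum one-way total.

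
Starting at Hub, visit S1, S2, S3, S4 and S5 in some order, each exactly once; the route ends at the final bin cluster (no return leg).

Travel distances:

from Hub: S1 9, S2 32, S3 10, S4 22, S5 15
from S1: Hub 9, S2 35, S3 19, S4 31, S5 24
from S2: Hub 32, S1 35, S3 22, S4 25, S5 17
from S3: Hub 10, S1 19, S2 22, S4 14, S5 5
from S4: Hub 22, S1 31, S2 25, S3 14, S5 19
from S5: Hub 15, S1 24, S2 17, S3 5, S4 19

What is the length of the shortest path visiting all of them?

Shortest open route: 75.

There are 5! = 120 possible orderings.
Hub→S1→S2→S3→S4→S5: 9+35+22+14+19 = 99
Hub→S1→S2→S3→S5→S4: 9+35+22+5+19 = 90
Hub→S1→S2→S4→S3→S5: 9+35+25+14+5 = 88
Hub→S1→S2→S4→S5→S3: 9+35+25+19+5 = 93
Hub→S1→S2→S5→S3→S4: 9+35+17+5+14 = 80
Hub→S1→S2→S5→S4→S3: 9+35+17+19+14 = 94
Hub→S1→S3→S2→S4→S5: 9+19+22+25+19 = 94
Hub→S1→S3→S2→S5→S4: 9+19+22+17+19 = 86
Hub→S1→S3→S4→S2→S5: 9+19+14+25+17 = 84
Hub→S1→S3→S4→S5→S2: 9+19+14+19+17 = 78
Hub→S1→S3→S5→S2→S4: 9+19+5+17+25 = 75
Hub→S1→S3→S5→S4→S2: 9+19+5+19+25 = 77
Hub→S1→S4→S2→S3→S5: 9+31+25+22+5 = 92
Hub→S1→S4→S2→S5→S3: 9+31+25+17+5 = 87
… (106 more)
The minimum is 75.
One shortest path: Hub → S1 → S3 → S5 → S2 → S4.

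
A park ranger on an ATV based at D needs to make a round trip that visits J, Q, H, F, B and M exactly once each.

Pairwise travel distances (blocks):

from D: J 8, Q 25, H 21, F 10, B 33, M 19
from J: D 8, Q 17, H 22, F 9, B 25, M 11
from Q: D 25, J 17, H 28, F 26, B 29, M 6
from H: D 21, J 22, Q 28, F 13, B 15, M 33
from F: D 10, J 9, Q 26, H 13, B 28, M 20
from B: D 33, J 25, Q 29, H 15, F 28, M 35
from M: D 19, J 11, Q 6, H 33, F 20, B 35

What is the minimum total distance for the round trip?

With 6 stops there are 6!/2 = 360 distinct round trips (a route and its reverse cost the same).
D - J - Q - H - F - B - M - D: 8+17+28+13+28+35+19 = 148
D - J - Q - H - F - M - B - D: 8+17+28+13+20+35+33 = 154
D - J - Q - H - B - F - M - D: 8+17+28+15+28+20+19 = 135
D - J - Q - H - B - M - F - D: 8+17+28+15+35+20+10 = 133
D - J - Q - H - M - F - B - D: 8+17+28+33+20+28+33 = 167
D - J - Q - H - M - B - F - D: 8+17+28+33+35+28+10 = 159
D - J - Q - F - H - B - M - D: 8+17+26+13+15+35+19 = 133
D - J - Q - F - H - M - B - D: 8+17+26+13+33+35+33 = 165
… (352 more)
D - J - M - Q - B - H - F - D: 8+11+6+29+15+13+10 = 92  ← best
The minimum is 92.
One optimal route: D → J → M → Q → B → H → F → D (or its reverse).

Minimum total distance: 92 blocks.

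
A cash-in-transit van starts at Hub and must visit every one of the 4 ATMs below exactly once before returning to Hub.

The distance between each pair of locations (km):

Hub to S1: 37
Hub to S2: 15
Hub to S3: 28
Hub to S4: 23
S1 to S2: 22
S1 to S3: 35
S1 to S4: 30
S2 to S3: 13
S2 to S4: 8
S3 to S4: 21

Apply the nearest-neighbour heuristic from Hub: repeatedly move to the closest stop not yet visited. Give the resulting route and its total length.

Hub → [S2:15 / S4:23 / S3:28 / S1:37] → S2 (15)
S2 → [S4:8 / S3:13 / S1:22] → S4 (8)
S4 → [S3:21 / S1:30] → S3 (21)
S3 → [S1:35] → S1 (35)
Return S1→Hub: 37.
Total = 15 + 8 + 21 + 35 + 37 = 116.

116 km along Hub → S2 → S4 → S3 → S1 → Hub.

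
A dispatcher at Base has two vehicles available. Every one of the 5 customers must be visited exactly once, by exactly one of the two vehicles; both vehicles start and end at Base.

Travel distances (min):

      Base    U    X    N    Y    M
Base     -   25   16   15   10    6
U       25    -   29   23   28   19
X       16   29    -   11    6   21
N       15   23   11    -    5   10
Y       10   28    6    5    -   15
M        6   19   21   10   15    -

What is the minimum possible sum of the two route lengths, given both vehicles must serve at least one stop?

87 min — the smallest possible combined total.

Try each way of splitting the stops between the two vehicles (each non-empty) and, for each split, find the best tour for each vehicle:
  {U} + {X, N, Y, M}: 50 + 43 = 93
  {X} + {U, N, Y, M}: 32 + 63 = 95
  {U, X} + {N, Y, M}: 70 + 31 = 101
  {N} + {U, X, Y, M}: 30 + 70 = 100
  {U, N} + {X, Y, M}: 63 + 43 = 106
  {X, N} + {U, Y, M}: 42 + 63 = 105
  … (15 splits in total)
  {U, X, N, Y} + {M}: 75 + 12 = 87  ← best
Best: vehicle 1 Base → U → N → X → Y → Base = 75; vehicle 2 Base → M → Base = 12; combined 87.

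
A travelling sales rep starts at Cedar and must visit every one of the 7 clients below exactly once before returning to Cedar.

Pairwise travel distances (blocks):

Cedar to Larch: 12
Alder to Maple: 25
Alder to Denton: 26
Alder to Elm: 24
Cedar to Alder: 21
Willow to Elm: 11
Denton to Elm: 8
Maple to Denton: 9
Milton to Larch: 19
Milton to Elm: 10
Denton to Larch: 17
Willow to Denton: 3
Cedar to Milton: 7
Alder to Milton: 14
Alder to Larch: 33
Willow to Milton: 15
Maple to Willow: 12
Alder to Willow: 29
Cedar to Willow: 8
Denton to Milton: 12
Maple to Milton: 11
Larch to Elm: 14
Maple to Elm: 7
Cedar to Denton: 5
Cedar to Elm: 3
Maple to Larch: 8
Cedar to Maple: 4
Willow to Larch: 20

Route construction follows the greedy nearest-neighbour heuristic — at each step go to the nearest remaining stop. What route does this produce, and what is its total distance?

From Cedar: distances to unvisited — Elm=3, Maple=4, Denton=5, Milton=7, Willow=8, Larch=12, Alder=21. Nearest is Elm (3).
From Elm: distances to unvisited — Maple=7, Denton=8, Milton=10, Willow=11, Larch=14, Alder=24. Nearest is Maple (7).
From Maple: distances to unvisited — Larch=8, Denton=9, Milton=11, Willow=12, Alder=25. Nearest is Larch (8).
From Larch: distances to unvisited — Denton=17, Milton=19, Willow=20, Alder=33. Nearest is Denton (17).
From Denton: distances to unvisited — Willow=3, Milton=12, Alder=26. Nearest is Willow (3).
From Willow: distances to unvisited — Milton=15, Alder=29. Nearest is Milton (15).
From Milton: distances to unvisited — Alder=14. Nearest is Alder (14).
Return Alder→Cedar: 21.
Total = 3 + 7 + 8 + 17 + 3 + 15 + 14 + 21 = 88.

Total distance 88 blocks via the nearest-neighbour route Cedar → Elm → Maple → Larch → Denton → Willow → Milton → Alder → Cedar.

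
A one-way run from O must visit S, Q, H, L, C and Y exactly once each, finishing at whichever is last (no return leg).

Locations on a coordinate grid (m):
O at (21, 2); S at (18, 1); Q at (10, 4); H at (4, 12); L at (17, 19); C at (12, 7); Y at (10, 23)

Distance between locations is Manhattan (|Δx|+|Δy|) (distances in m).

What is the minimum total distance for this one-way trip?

61 m — the minimum one-way total.

There are 6! = 720 possible orderings.
O - S - Q - H - L - C - Y: 4+11+14+20+17+18 = 84
O - S - Q - H - L - Y - C: 4+11+14+20+11+18 = 78
O - S - Q - H - C - L - Y: 4+11+14+13+17+11 = 70
O - S - Q - H - C - Y - L: 4+11+14+13+18+11 = 71
O - S - Q - H - Y - L - C: 4+11+14+17+11+17 = 74
O - S - Q - H - Y - C - L: 4+11+14+17+18+17 = 81
O - S - Q - L - H - C - Y: 4+11+22+20+13+18 = 88
O - S - Q - L - H - Y - C: 4+11+22+20+17+18 = 92
… (712 more)
O - S - Q - C - H - Y - L: 4+11+5+13+17+11 = 61  ← best
The minimum is 61.
One shortest path: O → S → Q → C → H → Y → L.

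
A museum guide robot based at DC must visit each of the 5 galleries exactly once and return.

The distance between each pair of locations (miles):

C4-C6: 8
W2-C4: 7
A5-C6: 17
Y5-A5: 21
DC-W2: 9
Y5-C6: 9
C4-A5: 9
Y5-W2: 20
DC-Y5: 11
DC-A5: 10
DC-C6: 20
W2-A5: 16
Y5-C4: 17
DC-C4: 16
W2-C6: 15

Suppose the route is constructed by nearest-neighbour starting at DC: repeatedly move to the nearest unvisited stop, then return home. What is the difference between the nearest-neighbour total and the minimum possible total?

3 miles longer than the optimal tour.

DC: W2=9, A5=10, Y5=11, C4=16, C6=20 ⇒ W2
W2: C4=7, C6=15, A5=16, Y5=20 ⇒ C4
C4: C6=8, A5=9, Y5=17 ⇒ C6
C6: Y5=9, A5=17 ⇒ Y5
Y5: A5=21 ⇒ A5
NN route DC → W2 → C4 → C6 → Y5 → A5 → DC costs 64.
Optimal: DC → Y5 → C6 → W2 → C4 → A5 → DC costs 61 (by enumerating all 60 distinct tours).
Excess = 64 − 61 = 3.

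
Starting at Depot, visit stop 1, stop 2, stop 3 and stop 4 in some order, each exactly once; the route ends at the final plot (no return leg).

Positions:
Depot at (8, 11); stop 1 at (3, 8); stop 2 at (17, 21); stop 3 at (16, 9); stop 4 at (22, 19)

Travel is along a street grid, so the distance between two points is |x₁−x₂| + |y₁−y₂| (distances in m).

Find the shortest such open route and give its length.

There are 4! = 24 possible orderings.
Depot - stop 1 - stop 2 - stop 3 - stop 4: 8+27+13+16 = 64
Depot - stop 1 - stop 2 - stop 4 - stop 3: 8+27+7+16 = 58
Depot - stop 1 - stop 3 - stop 2 - stop 4: 8+14+13+7 = 42
Depot - stop 1 - stop 3 - stop 4 - stop 2: 8+14+16+7 = 45
Depot - stop 1 - stop 4 - stop 2 - stop 3: 8+30+7+13 = 58
Depot - stop 1 - stop 4 - stop 3 - stop 2: 8+30+16+13 = 67
Depot - stop 2 - stop 1 - stop 3 - stop 4: 19+27+14+16 = 76
Depot - stop 2 - stop 1 - stop 4 - stop 3: 19+27+30+16 = 92
Depot - stop 2 - stop 3 - stop 1 - stop 4: 19+13+14+30 = 76
Depot - stop 2 - stop 3 - stop 4 - stop 1: 19+13+16+30 = 78
Depot - stop 2 - stop 4 - stop 1 - stop 3: 19+7+30+14 = 70
Depot - stop 2 - stop 4 - stop 3 - stop 1: 19+7+16+14 = 56
Depot - stop 3 - stop 1 - stop 2 - stop 4: 10+14+27+7 = 58
Depot - stop 3 - stop 1 - stop 4 - stop 2: 10+14+30+7 = 61
… (10 more)
The minimum is 42.
One shortest path: Depot → stop 1 → stop 3 → stop 2 → stop 4.

42 m — the minimum one-way total.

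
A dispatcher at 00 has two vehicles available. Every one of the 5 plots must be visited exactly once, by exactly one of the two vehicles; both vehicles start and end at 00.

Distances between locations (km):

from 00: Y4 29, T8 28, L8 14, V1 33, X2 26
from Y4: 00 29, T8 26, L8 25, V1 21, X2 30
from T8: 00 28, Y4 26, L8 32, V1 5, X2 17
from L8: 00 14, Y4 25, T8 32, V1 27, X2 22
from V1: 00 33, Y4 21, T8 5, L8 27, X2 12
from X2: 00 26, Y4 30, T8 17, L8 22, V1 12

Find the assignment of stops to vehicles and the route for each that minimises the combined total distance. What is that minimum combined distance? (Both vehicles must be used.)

Minimum combined distance: 126 km.

Check every non-empty split of the stops between the two vehicles; for each half take its own optimal tour:
  {Y4} + {T8, L8, V1, X2}: 58 + 81 = 139
  {T8} + {Y4, L8, V1, X2}: 56 + 98 = 154
  {Y4, T8} + {L8, V1, X2}: 83 + 79 = 162
  {L8} + {Y4, T8, V1, X2}: 28 + 98 = 126
  {Y4, L8} + {T8, V1, X2}: 68 + 71 = 139
  {T8, L8} + {Y4, V1, X2}: 74 + 88 = 162
  … (15 splits in total)
Best: vehicle 1 00 → L8 → 00 = 28; vehicle 2 00 → Y4 → T8 → V1 → X2 → 00 = 98; combined 126.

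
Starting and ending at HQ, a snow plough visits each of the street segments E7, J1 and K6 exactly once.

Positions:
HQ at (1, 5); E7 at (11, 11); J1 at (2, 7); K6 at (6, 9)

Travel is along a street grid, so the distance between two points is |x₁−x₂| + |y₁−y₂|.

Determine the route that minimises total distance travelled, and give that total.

Minimum total distance: 32.

There are 3 distinct closed tours to check (reversals are equivalent).
HQ - E7 - J1 - K6 - HQ: 16+13+6+9 = 44
HQ - E7 - K6 - J1 - HQ: 16+7+6+3 = 32
HQ - J1 - E7 - K6 - HQ: 3+13+7+9 = 32
The minimum is 32.
One optimal route: HQ → E7 → K6 → J1 → HQ (or its reverse).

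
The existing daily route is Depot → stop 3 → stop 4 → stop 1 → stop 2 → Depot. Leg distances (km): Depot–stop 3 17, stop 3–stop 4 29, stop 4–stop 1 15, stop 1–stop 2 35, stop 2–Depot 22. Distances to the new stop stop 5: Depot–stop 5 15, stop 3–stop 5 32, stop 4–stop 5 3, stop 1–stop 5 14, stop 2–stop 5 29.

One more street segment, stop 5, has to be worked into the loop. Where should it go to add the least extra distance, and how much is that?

Insertion cost between consecutive stops i–j is d(i,stop 5) + d(stop 5,j) − d(i,j):
  between Depot and stop 3: 15 + 32 − 17 = 30
  between stop 3 and stop 4: 32 + 3 − 29 = 6
  between stop 4 and stop 1: 3 + 14 − 15 = 2
  between stop 1 and stop 2: 14 + 29 − 35 = 8
  between stop 2 and Depot: 29 + 15 − 22 = 22
Cheapest insertion is between stop 4 and stop 1, adding 2.
New total = 118 + 2 = 120.

Adding 2 km by placing stop 5 on the stop 4–stop 1 leg.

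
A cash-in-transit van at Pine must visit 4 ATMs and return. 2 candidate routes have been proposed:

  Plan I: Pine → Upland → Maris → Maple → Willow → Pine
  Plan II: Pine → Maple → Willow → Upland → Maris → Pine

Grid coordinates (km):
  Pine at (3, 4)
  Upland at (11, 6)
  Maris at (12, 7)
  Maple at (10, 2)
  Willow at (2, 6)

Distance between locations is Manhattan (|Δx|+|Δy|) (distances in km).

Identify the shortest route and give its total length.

Plan I: 10 + 2 + 7 + 12 + 3 = 34
Plan II: 9 + 12 + 9 + 2 + 12 = 44

Shortest is Plan I, total 34 km.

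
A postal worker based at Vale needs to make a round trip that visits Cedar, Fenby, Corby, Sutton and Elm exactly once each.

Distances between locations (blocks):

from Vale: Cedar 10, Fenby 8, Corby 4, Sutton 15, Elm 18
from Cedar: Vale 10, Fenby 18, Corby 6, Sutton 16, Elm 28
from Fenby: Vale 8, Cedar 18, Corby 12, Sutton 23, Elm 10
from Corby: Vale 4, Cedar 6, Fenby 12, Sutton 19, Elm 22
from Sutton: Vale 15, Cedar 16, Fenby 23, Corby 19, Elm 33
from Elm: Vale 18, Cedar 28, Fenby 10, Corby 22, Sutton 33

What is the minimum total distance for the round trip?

Shortest round trip = 77 blocks.

Vale-Cedar-Fenby-Corby-Sutton-Elm-Vale: 10+18+12+19+33+18 = 110
Vale-Cedar-Fenby-Corby-Elm-Sutton-Vale: 10+18+12+22+33+15 = 110
Vale-Cedar-Fenby-Sutton-Corby-Elm-Vale: 10+18+23+19+22+18 = 110
Vale-Cedar-Fenby-Sutton-Elm-Corby-Vale: 10+18+23+33+22+4 = 110
Vale-Cedar-Fenby-Elm-Corby-Sutton-Vale: 10+18+10+22+19+15 = 94
Vale-Cedar-Fenby-Elm-Sutton-Corby-Vale: 10+18+10+33+19+4 = 94
Vale-Cedar-Corby-Fenby-Sutton-Elm-Vale: 10+6+12+23+33+18 = 102
Vale-Cedar-Corby-Fenby-Elm-Sutton-Vale: 10+6+12+10+33+15 = 86
Vale-Cedar-Corby-Sutton-Fenby-Elm-Vale: 10+6+19+23+10+18 = 86
Vale-Cedar-Corby-Sutton-Elm-Fenby-Vale: 10+6+19+33+10+8 = 86
Vale-Cedar-Corby-Elm-Fenby-Sutton-Vale: 10+6+22+10+23+15 = 86
Vale-Cedar-Corby-Elm-Sutton-Fenby-Vale: 10+6+22+33+23+8 = 102
Vale-Cedar-Sutton-Fenby-Corby-Elm-Vale: 10+16+23+12+22+18 = 101
Vale-Cedar-Sutton-Fenby-Elm-Corby-Vale: 10+16+23+10+22+4 = 85
… (46 more)
Vale-Fenby-Elm-Corby-Cedar-Sutton-Vale: 8+10+22+6+16+15 = 77  ← best
The minimum is 77.
One optimal route: Vale → Fenby → Elm → Corby → Cedar → Sutton → Vale (or its reverse).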